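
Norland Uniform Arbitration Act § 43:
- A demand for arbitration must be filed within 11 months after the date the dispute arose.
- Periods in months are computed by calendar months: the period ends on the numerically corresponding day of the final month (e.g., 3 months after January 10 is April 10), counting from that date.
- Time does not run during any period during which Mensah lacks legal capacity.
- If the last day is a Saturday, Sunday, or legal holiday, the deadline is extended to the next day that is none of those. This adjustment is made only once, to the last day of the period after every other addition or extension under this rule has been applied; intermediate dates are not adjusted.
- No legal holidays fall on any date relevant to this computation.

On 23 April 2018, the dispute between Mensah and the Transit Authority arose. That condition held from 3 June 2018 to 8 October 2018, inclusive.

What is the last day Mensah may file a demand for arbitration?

July 29, 2019

11 months after 23 April 2018 is March 23, 2019.
From June 3, 2018 through October 8, 2018 inclusive is 128 days; tolling adds 128 days: March 23, 2019 + 128 days = July 29, 2019.
July 29, 2019 is a Monday and not a legal holiday, so no extension applies.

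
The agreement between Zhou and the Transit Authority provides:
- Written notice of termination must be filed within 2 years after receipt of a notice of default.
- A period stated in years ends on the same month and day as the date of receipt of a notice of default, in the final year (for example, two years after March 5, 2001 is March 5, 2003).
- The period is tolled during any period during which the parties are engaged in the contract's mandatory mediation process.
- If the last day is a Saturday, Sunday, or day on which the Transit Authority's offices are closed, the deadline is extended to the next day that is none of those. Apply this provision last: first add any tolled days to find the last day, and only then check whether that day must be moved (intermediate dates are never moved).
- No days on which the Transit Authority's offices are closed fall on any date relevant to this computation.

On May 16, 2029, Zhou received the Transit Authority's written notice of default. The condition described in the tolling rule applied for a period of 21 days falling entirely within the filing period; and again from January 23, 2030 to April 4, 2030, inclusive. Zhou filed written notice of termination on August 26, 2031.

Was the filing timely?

2 years after May 16, 2029 is May 16, 2031.
Tolling adds 21 days: May 16, 2031 + 21 days = June 6, 2031.
From January 23, 2030 through April 4, 2030 inclusive is 72 days; tolling adds 72 days: June 6, 2031 + 72 days = August 17, 2031.
August 17, 2031 is Sunday. The next qualifying day is August 18, 2031.
The deadline is August 18, 2031; the filing on August 26, 2031 is after that date.

No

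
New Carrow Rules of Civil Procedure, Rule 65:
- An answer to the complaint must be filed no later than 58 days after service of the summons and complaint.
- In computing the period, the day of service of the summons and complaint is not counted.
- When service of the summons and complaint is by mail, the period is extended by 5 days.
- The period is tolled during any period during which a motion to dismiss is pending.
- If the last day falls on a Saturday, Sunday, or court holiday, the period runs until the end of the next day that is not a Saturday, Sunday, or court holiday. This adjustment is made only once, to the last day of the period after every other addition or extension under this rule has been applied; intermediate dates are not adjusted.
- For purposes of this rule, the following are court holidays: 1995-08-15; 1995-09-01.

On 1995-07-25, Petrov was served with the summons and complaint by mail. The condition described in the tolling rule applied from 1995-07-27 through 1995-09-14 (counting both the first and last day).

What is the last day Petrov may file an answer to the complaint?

58 days after 1995-07-25 is September 21, 1995.
Service was by mail, adding 5 days: September 21, 1995 + 5 days = September 26, 1995.
From July 27, 1995 through September 14, 1995 inclusive is 50 days; tolling adds 50 days: September 26, 1995 + 50 days = November 15, 1995.
November 15, 1995 is a Wednesday and not a court holiday, so no extension applies.

November 15, 1995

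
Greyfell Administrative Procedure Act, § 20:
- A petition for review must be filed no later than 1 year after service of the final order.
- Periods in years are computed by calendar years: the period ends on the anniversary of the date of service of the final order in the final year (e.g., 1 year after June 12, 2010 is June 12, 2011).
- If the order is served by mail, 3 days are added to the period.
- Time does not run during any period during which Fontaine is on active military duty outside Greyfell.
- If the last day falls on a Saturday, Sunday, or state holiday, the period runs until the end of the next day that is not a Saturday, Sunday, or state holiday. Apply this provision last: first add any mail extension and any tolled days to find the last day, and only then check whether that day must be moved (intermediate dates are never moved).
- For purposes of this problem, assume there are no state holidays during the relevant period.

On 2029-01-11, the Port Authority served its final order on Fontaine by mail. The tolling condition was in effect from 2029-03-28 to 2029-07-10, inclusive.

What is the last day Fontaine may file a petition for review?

1 year after 2029-01-11 is January 11, 2030.
Service was by mail, adding 3 days: January 11, 2030 + 3 days = January 14, 2030.
From March 28, 2029 through July 10, 2029 inclusive is 105 days; tolling adds 105 days: January 14, 2030 + 105 days = April 29, 2030.
April 29, 2030 is a Monday and not a state holiday, so no extension applies.

April 29, 2030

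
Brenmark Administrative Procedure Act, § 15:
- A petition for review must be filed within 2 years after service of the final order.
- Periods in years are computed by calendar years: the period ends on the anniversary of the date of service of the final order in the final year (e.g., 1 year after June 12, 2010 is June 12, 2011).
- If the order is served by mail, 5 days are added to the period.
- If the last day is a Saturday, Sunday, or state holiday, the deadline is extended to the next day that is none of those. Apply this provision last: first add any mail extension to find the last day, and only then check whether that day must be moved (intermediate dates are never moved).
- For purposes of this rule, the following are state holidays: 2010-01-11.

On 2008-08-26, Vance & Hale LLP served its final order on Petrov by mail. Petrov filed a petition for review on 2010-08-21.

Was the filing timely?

Yes

2 years after 2008-08-26 is August 26, 2010.
Service was by mail, adding 5 days: August 26, 2010 + 5 days = August 31, 2010.
August 31, 2010 is a Tuesday and not a state holiday, so no extension applies.
The deadline is August 31, 2010; the filing on August 21, 2010 is on or before that date.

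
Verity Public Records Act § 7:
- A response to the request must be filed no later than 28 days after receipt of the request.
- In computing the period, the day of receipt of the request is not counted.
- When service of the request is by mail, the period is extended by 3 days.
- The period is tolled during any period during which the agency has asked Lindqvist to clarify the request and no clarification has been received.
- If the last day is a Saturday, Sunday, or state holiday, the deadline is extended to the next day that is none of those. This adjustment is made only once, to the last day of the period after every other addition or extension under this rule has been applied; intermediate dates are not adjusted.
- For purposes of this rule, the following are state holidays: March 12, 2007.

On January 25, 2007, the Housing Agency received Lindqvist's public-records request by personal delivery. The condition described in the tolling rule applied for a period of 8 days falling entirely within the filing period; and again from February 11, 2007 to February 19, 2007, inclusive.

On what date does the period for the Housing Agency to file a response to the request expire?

March 13, 2007

28 days after January 25, 2007 is February 22, 2007.
Service was not by mail, so no mail extension applies.
Tolling adds 8 days: February 22, 2007 + 8 days = March 2, 2007.
From February 11, 2007 through February 19, 2007 inclusive is 9 days; tolling adds 9 days: March 2, 2007 + 9 days = March 11, 2007.
March 11, 2007 is Sunday; March 12, 2007 is a listed holiday. The next qualifying day is March 13, 2007.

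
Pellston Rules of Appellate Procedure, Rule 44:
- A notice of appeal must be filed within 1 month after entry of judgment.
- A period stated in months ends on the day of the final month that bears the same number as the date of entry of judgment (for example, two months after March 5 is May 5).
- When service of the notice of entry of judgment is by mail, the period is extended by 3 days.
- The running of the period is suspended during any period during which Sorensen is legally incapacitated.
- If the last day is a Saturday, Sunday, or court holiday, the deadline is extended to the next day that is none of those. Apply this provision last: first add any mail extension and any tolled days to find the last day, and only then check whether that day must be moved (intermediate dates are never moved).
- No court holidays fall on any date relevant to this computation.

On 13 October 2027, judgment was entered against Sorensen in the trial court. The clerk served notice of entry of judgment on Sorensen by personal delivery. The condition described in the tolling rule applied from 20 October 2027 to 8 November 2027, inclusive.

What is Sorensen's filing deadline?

1 month after 13 October 2027 is November 13, 2027.
Service was not by mail, so no mail extension applies.
From October 20, 2027 through November 8, 2027 inclusive is 20 days; tolling adds 20 days: November 13, 2027 + 20 days = December 3, 2027.
December 3, 2027 is a Friday and not a court holiday, so no extension applies.

December 3, 2027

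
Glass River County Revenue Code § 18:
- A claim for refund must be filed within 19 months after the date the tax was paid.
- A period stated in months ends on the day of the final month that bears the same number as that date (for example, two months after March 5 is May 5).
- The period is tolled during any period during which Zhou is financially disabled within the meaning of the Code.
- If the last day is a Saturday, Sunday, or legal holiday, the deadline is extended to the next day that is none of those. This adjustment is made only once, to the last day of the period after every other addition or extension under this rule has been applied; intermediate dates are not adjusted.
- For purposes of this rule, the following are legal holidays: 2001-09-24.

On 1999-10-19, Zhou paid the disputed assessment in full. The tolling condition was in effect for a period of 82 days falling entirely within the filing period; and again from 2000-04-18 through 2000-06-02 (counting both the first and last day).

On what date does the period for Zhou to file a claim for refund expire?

19 months after 1999-10-19 is May 19, 2001.
Tolling adds 82 days: May 19, 2001 + 82 days = August 9, 2001.
From April 18, 2000 through June 2, 2000 inclusive is 46 days; tolling adds 46 days: August 9, 2001 + 46 days = September 24, 2001.
September 24, 2001 is a listed holiday. The next qualifying day is September 25, 2001.

September 25, 2001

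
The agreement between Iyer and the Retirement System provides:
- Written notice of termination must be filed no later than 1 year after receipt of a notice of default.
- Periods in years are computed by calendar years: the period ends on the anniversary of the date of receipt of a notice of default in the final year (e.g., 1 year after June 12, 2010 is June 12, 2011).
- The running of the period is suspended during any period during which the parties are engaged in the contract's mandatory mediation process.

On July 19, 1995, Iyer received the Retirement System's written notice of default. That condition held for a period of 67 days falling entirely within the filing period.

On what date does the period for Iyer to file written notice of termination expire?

September 24, 1996

1 year after July 19, 1995 is July 19, 1996.
Tolling adds 67 days: July 19, 1996 + 67 days = September 24, 1996.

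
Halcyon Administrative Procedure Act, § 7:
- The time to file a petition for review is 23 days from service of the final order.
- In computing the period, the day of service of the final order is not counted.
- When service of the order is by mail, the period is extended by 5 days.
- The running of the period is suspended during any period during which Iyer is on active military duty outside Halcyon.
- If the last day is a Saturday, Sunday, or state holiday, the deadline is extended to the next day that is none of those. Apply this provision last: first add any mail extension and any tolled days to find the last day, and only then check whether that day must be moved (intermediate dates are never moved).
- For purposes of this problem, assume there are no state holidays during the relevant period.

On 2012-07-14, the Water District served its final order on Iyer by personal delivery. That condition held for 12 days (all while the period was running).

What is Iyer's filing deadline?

23 days after 2012-07-14 is August 6, 2012.
Service was not by mail, so no mail extension applies.
Tolling adds 12 days: August 6, 2012 + 12 days = August 18, 2012.
August 18, 2012 is Saturday; August 19, 2012 is Sunday. The next qualifying day is August 20, 2012.

August 20, 2012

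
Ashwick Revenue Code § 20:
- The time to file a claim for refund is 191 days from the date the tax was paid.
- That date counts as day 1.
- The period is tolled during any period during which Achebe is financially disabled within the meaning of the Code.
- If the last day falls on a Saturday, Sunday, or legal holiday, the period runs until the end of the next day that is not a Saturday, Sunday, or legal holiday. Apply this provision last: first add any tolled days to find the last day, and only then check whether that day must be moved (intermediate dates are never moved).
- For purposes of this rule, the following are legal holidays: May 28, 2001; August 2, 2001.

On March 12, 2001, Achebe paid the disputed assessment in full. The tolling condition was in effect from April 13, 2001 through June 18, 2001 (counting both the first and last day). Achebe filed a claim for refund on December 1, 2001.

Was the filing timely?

No

Counting March 12, 2001 as day 1, day 191 is September 18, 2001.
From April 13, 2001 through June 18, 2001 inclusive is 67 days; tolling adds 67 days: September 18, 2001 + 67 days = November 24, 2001.
November 24, 2001 is Saturday; November 25, 2001 is Sunday. The next qualifying day is November 26, 2001.
The deadline is November 26, 2001; the filing on December 1, 2001 is after that date.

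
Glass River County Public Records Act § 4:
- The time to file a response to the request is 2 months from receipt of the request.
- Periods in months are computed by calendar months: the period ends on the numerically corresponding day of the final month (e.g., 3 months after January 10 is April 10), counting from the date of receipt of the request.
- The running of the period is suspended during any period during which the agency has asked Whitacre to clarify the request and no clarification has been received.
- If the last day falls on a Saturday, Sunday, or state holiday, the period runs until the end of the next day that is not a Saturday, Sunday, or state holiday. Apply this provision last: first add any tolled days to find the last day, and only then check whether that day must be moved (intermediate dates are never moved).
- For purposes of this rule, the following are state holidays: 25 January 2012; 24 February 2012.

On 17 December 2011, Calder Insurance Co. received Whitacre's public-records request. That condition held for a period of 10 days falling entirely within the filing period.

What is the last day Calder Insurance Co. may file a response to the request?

February 27, 2012

2 months after 17 December 2011 is February 17, 2012.
Tolling adds 10 days: February 17, 2012 + 10 days = February 27, 2012.
February 27, 2012 is a Monday and not a state holiday, so no extension applies.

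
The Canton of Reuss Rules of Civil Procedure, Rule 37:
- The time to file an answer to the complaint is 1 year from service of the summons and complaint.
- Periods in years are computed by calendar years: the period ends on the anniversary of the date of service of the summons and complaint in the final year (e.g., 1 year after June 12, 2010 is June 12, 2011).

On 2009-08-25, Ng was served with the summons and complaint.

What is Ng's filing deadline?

August 25, 2010

1 year after 2009-08-25 is August 25, 2010.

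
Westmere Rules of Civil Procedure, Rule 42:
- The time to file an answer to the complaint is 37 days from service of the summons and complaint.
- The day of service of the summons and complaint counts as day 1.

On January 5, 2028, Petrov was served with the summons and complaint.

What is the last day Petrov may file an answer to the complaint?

Counting January 5, 2028 as day 1, day 37 is February 10, 2028.

February 10, 2028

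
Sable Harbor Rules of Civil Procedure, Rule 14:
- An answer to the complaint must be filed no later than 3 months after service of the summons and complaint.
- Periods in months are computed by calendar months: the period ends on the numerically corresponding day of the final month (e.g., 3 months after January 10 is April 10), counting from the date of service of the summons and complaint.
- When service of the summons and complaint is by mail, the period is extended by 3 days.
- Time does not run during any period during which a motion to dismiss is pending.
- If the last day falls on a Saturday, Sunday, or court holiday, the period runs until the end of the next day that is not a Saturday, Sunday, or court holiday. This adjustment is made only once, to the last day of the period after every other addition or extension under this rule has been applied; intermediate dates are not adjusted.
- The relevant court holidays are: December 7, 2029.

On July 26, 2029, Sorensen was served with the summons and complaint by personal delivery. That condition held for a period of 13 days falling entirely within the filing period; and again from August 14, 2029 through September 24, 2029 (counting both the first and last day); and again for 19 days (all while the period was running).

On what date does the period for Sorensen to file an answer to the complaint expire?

3 months after July 26, 2029 is October 26, 2029.
Service was not by mail, so no mail extension applies.
Tolling adds 13 days: October 26, 2029 + 13 days = November 8, 2029.
From August 14, 2029 through September 24, 2029 inclusive is 42 days; tolling adds 42 days: November 8, 2029 + 42 days = December 20, 2029.
Tolling adds 19 days: December 20, 2029 + 19 days = January 8, 2030.
January 8, 2030 is a Tuesday and not a court holiday, so no extension applies.

January 8, 2030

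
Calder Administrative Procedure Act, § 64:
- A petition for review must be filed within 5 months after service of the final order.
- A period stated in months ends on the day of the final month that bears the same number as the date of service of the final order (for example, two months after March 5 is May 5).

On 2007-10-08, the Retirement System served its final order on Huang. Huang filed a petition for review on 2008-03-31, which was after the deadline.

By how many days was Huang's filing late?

23 days

5 months after 2007-10-08 is March 8, 2008.
The deadline is March 8, 2008; from March 8, 2008 to March 31, 2008 is 23 days.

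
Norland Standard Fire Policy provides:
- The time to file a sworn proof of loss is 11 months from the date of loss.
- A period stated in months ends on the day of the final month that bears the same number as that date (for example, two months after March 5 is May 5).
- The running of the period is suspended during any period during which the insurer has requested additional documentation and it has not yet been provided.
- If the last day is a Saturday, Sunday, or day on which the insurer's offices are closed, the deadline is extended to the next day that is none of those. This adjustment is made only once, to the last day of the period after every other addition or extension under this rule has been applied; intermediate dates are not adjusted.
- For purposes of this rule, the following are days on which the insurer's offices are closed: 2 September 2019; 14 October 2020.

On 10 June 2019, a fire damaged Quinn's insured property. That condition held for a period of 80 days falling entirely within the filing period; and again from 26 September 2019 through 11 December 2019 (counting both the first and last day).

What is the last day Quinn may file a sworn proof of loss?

October 15, 2020

11 months after 10 June 2019 is May 10, 2020.
Tolling adds 80 days: May 10, 2020 + 80 days = July 29, 2020.
From September 26, 2019 through December 11, 2019 inclusive is 77 days; tolling adds 77 days: July 29, 2020 + 77 days = October 14, 2020.
October 14, 2020 is a listed holiday. The next qualifying day is October 15, 2020.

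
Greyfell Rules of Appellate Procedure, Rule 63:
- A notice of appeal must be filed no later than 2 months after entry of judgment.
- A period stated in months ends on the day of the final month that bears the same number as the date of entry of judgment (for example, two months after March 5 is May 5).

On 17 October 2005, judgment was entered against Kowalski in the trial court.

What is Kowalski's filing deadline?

December 17, 2005

2 months after 17 October 2005 is December 17, 2005.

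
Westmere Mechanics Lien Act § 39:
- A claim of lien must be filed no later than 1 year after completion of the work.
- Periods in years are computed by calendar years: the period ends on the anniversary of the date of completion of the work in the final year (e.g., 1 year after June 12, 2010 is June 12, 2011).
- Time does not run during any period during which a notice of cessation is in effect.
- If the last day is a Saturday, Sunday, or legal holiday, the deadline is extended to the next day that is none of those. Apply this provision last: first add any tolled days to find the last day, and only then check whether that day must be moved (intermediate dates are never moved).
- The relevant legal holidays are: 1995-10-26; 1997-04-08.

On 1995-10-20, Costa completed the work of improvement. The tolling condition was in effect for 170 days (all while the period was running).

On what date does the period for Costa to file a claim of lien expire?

1 year after 1995-10-20 is October 20, 1996.
Tolling adds 170 days: October 20, 1996 + 170 days = April 8, 1997.
April 8, 1997 is a listed holiday. The next qualifying day is April 9, 1997.

April 9, 1997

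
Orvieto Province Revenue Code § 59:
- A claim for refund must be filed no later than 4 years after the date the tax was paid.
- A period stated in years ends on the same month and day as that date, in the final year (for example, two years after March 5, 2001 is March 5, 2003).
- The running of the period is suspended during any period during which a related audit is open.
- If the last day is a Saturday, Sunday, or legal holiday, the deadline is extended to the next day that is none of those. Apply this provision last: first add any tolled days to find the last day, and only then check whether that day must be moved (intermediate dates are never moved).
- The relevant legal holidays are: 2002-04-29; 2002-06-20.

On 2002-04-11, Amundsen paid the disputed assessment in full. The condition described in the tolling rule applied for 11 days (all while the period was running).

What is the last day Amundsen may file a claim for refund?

4 years after 2002-04-11 is April 11, 2006.
Tolling adds 11 days: April 11, 2006 + 11 days = April 22, 2006.
April 22, 2006 is Saturday; April 23, 2006 is Sunday. The next qualifying day is April 24, 2006.

April 24, 2006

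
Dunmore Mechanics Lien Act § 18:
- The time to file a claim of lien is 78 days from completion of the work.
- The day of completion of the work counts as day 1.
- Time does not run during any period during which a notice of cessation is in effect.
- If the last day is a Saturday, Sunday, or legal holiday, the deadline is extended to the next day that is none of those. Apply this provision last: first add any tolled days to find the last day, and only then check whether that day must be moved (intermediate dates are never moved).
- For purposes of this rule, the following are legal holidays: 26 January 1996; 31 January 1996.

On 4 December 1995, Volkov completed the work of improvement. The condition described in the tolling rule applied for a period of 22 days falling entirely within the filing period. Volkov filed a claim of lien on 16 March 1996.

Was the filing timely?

Counting 4 December 1995 as day 1, day 78 is February 19, 1996.
Tolling adds 22 days: February 19, 1996 + 22 days = March 12, 1996.
March 12, 1996 is a Tuesday and not a legal holiday, so no extension applies.
The deadline is March 12, 1996; the filing on March 16, 1996 is after that date.

No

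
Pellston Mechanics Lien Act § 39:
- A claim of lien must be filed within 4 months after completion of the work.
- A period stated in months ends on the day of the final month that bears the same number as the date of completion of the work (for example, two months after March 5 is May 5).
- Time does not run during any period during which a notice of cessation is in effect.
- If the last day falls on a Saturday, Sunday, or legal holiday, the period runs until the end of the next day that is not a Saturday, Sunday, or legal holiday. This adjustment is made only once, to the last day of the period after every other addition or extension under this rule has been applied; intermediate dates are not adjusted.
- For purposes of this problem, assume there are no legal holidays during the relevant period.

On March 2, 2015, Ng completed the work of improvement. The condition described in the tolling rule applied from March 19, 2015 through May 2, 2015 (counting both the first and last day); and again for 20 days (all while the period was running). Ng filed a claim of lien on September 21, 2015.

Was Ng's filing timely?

4 months after March 2, 2015 is July 2, 2015.
From March 19, 2015 through May 2, 2015 inclusive is 45 days; tolling adds 45 days: July 2, 2015 + 45 days = August 16, 2015.
Tolling adds 20 days: August 16, 2015 + 20 days = September 5, 2015.
September 5, 2015 is Saturday; September 6, 2015 is Sunday. The next qualifying day is September 7, 2015.
The deadline is September 7, 2015; the filing on September 21, 2015 is after that date.

No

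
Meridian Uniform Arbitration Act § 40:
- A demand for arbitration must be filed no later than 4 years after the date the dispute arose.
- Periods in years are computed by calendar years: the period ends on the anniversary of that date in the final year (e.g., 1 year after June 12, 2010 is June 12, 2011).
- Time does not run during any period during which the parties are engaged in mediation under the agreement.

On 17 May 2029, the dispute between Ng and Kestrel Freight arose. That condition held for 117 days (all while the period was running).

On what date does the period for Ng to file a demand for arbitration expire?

September 11, 2033

4 years after 17 May 2029 is May 17, 2033.
Tolling adds 117 days: May 17, 2033 + 117 days = September 11, 2033.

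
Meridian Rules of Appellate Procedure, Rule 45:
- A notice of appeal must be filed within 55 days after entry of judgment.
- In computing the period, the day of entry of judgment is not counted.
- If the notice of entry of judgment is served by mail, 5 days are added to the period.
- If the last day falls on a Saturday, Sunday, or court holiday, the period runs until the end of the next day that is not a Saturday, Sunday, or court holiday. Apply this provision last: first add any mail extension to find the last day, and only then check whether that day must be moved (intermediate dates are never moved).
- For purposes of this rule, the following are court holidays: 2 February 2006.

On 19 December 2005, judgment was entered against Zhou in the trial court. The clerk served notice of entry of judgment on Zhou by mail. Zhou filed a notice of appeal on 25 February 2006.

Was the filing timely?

No

55 days after 19 December 2005 is February 12, 2006.
Service was by mail, adding 5 days: February 12, 2006 + 5 days = February 17, 2006.
February 17, 2006 is a Friday and not a court holiday, so no extension applies.
The deadline is February 17, 2006; the filing on February 25, 2006 is after that date.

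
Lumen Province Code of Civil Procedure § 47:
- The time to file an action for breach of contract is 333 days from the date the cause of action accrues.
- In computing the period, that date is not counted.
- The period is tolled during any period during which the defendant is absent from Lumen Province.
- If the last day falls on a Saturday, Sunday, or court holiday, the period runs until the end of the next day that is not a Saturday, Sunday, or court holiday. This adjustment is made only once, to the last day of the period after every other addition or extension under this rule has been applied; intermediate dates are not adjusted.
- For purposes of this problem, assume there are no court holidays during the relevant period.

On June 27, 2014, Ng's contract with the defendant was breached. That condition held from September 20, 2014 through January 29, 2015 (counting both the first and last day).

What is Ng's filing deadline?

October 5, 2015

333 days after June 27, 2014 is May 26, 2015.
From September 20, 2014 through January 29, 2015 inclusive is 132 days; tolling adds 132 days: May 26, 2015 + 132 days = October 5, 2015.
October 5, 2015 is a Monday and not a court holiday, so no extension applies.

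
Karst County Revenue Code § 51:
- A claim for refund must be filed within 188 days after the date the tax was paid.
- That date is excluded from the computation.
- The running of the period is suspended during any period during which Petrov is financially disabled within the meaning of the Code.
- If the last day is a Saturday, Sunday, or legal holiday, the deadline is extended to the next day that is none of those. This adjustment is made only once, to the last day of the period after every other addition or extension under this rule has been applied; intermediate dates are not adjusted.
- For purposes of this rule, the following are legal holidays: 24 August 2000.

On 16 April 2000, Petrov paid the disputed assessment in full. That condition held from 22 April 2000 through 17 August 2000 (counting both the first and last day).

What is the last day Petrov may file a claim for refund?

188 days after 16 April 2000 is October 21, 2000.
From April 22, 2000 through August 17, 2000 inclusive is 118 days; tolling adds 118 days: October 21, 2000 + 118 days = February 16, 2001.
February 16, 2001 is a Friday and not a legal holiday, so no extension applies.

February 16, 2001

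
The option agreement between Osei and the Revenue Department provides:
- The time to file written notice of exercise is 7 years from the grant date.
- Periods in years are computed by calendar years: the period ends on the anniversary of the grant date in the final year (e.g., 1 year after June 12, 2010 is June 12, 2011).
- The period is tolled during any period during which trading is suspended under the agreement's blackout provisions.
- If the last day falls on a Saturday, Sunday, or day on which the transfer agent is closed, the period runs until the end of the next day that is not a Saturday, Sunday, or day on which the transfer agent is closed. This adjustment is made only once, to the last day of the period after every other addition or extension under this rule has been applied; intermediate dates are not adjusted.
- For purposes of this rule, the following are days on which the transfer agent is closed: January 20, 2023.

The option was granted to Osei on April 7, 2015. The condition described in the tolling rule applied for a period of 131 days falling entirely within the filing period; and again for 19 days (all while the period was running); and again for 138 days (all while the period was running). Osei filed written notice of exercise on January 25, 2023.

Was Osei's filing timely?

No

7 years after April 7, 2015 is April 7, 2022.
Tolling adds 131 days: April 7, 2022 + 131 days = August 16, 2022.
Tolling adds 19 days: August 16, 2022 + 19 days = September 4, 2022.
Tolling adds 138 days: September 4, 2022 + 138 days = January 20, 2023.
January 20, 2023 is a listed holiday; January 21, 2023 is Saturday; January 22, 2023 is Sunday. The next qualifying day is January 23, 2023.
The deadline is January 23, 2023; the filing on January 25, 2023 is after that date.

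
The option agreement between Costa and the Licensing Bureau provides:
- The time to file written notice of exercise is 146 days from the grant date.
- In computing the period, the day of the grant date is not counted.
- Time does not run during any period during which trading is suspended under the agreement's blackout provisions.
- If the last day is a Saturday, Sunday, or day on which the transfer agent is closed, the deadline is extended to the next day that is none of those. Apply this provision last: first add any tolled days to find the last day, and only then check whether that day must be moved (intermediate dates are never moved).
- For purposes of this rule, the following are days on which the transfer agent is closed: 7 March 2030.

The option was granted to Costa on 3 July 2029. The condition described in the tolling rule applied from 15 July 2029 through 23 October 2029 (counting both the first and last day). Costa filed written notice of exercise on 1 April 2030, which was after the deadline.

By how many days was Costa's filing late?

24 days

146 days after 3 July 2029 is November 26, 2029.
From July 15, 2029 through October 23, 2029 inclusive is 101 days; tolling adds 101 days: November 26, 2029 + 101 days = March 7, 2030.
March 7, 2030 is a listed holiday. The next qualifying day is March 8, 2030.
The deadline is March 8, 2030; from March 8, 2030 to April 1, 2030 is 24 days.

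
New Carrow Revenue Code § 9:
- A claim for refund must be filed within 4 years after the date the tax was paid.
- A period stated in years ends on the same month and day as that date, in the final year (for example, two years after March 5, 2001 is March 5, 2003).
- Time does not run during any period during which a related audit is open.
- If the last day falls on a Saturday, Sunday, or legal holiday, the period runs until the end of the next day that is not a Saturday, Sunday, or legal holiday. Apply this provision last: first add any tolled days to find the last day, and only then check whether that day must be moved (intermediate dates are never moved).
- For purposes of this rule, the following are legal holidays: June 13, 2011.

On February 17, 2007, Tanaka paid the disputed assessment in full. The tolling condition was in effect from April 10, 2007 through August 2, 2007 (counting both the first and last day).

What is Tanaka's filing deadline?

4 years after February 17, 2007 is February 17, 2011.
From April 10, 2007 through August 2, 2007 inclusive is 115 days; tolling adds 115 days: February 17, 2011 + 115 days = June 12, 2011.
June 12, 2011 is Sunday; June 13, 2011 is a listed holiday. The next qualifying day is June 14, 2011.

June 14, 2011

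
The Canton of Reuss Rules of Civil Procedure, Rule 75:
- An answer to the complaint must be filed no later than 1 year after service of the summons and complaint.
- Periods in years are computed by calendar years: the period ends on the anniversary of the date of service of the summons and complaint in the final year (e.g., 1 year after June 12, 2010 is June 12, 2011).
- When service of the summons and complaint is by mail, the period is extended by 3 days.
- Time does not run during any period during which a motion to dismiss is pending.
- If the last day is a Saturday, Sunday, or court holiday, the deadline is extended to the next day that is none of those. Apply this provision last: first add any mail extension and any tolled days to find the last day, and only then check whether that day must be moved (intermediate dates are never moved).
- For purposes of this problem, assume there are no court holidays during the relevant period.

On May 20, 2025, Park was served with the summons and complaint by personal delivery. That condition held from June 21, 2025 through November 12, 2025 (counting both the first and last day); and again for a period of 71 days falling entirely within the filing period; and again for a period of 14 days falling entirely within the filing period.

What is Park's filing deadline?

1 year after May 20, 2025 is May 20, 2026.
Service was not by mail, so no mail extension applies.
From June 21, 2025 through November 12, 2025 inclusive is 145 days; tolling adds 145 days: May 20, 2026 + 145 days = October 12, 2026.
Tolling adds 71 days: October 12, 2026 + 71 days = December 22, 2026.
Tolling adds 14 days: December 22, 2026 + 14 days = January 5, 2027.
January 5, 2027 is a Tuesday and not a court holiday, so no extension applies.

January 5, 2027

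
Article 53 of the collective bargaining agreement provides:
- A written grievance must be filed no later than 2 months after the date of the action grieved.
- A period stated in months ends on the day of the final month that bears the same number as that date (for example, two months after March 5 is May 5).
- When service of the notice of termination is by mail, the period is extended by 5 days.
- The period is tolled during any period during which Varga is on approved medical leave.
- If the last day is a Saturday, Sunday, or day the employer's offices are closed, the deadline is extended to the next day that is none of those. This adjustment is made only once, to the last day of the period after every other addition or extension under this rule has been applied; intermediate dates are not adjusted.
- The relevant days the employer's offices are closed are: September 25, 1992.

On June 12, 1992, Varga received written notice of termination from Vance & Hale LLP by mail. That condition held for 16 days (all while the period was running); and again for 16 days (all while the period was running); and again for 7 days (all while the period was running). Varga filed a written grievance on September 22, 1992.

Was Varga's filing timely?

Yes

2 months after June 12, 1992 is August 12, 1992.
Service was by mail, adding 5 days: August 12, 1992 + 5 days = August 17, 1992.
Tolling adds 16 days: August 17, 1992 + 16 days = September 2, 1992.
Tolling adds 16 days: September 2, 1992 + 16 days = September 18, 1992.
Tolling adds 7 days: September 18, 1992 + 7 days = September 25, 1992.
September 25, 1992 is a listed holiday; September 26, 1992 is Saturday; September 27, 1992 is Sunday. The next qualifying day is September 28, 1992.
The deadline is September 28, 1992; the filing on September 22, 1992 is on or before that date.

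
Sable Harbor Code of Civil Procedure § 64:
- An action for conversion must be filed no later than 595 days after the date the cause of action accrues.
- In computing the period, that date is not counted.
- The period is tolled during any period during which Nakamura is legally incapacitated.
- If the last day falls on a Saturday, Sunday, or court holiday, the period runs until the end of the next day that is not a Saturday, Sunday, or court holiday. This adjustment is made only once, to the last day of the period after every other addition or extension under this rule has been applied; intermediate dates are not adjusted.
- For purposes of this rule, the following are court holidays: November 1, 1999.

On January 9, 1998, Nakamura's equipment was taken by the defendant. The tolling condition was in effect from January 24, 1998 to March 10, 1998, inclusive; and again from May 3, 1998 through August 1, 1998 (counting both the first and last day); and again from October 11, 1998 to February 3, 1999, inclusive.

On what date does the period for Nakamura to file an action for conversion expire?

595 days after January 9, 1998 is August 27, 1999.
From January 24, 1998 through March 10, 1998 inclusive is 46 days; tolling adds 46 days: August 27, 1999 + 46 days = October 12, 1999.
From May 3, 1998 through August 1, 1998 inclusive is 91 days; tolling adds 91 days: October 12, 1999 + 91 days = January 11, 2000.
From October 11, 1998 through February 3, 1999 inclusive is 116 days; tolling adds 116 days: January 11, 2000 + 116 days = May 6, 2000.
May 6, 2000 is Saturday; May 7, 2000 is Sunday. The next qualifying day is May 8, 2000.

May 8, 2000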